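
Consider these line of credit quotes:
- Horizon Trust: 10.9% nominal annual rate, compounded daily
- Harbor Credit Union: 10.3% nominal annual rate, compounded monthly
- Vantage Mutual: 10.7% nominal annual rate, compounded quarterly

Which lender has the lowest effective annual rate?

Harbor Credit Union

Horizon Trust: (1 + 0.109/365)^365 − 1 = 11.514%
Harbor Credit Union: (1 + 0.103/12)^12 − 1 = 10.800%
Vantage Mutual: (1 + 0.107/4)^4 − 1 = 11.137%
The lowest effective annual rate is Harbor Credit Union at 10.800%.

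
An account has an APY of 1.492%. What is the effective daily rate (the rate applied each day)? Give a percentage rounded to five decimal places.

0.00406%

The per-day rate i satisfies (1 + i)^365 = 1 + 0.01492.
i = 1.01492^(1/365) − 1 = 0.0000406 = 0.00406%.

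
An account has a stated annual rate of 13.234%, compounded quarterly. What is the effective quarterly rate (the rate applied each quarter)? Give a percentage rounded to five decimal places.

3.30850%

With a nominal annual rate compounded quarterly, the periodic rate is the nominal rate divided by 4.
i = 0.13234 / 4 = 0.0330850 = 3.30850%.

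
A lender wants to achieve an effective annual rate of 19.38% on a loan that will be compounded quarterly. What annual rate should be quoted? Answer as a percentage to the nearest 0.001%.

18.112%

(1 + r/4)^4 − 1 = 0.1938, so 1 + r/4 = 1.1938^(1/4).
r/4 = 0.045281, so r = 0.181122 = 18.112%.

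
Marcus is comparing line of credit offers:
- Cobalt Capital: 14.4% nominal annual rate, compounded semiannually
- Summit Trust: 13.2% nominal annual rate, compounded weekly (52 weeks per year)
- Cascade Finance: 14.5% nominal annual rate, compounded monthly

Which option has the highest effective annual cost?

Cobalt Capital: (1 + 0.144/2)^2 − 1 = 14.918%
Summit Trust: (1 + 0.132/52)^52 − 1 = 14.092%
Cascade Finance: (1 + 0.145/12)^12 − 1 = 15.504%
The highest effective annual rate is Cascade Finance at 15.504%.

Cascade Finance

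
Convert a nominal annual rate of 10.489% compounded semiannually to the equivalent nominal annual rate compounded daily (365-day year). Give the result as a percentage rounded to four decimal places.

EAR = (1 + 0.10489/2)^2 − 1 = 0.107640.
Solve (1 + r/365)^365 = 1.107640: r/365 = 1.107640^(1/365) − 1 = 0.000280, so r = 0.102246 = 10.2246%.

10.2246%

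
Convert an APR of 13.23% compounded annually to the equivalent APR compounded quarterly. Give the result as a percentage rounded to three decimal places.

12.620%

Compounded annually, EAR = nominal = 0.132300.
Solve (1 + r/4)^4 = 1.132300: r/4 = 1.132300^(1/4) − 1 = 0.031550, so r = 0.126201 = 12.620%.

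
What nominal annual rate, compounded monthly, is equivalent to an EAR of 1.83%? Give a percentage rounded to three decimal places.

1.815%

(1 + r/12)^12 − 1 = 0.0183, so 1 + r/12 = 1.0183^(1/12).
r/12 = 0.001512, so r = 0.018148 = 1.815%.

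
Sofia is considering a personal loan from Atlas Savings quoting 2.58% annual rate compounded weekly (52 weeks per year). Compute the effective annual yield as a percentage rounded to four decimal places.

EAR = (1 + 0.0258/52)^52 − 1.
= 1.026129 − 1 = 2.6129%.

2.6129%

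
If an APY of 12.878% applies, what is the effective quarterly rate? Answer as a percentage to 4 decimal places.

The per-quarter rate i satisfies (1 + i)^4 = 1 + 0.12878.
i = 1.12878^(1/4) − 1 = 0.0307476 = 3.0748%.

3.0748%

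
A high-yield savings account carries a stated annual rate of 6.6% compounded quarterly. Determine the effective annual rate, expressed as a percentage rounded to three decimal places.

6.765%

EAR = (1 + 0.066/4)^4 − 1.
= 1.067652 − 1 = 6.765%.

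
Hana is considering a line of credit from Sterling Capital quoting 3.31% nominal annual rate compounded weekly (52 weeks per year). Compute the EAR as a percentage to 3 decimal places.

3.364%

EAR = (1 + 0.0331/52)^52 − 1.
= (1 + 0.000637)^52 − 1 = 1.033643 − 1 = 3.364%.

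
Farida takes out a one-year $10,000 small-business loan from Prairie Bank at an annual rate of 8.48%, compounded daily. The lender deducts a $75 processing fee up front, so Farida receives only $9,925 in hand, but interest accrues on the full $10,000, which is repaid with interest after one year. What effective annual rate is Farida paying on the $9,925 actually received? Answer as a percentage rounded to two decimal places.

Amount owed after one year: 10,000 × (1 + 0.0848/365)^365 = 10,000 × 1.088489 = $10,884.89.
Effective rate on net proceeds: 10,884.89 / 9,925 − 1 = 0.096714 = 9.67%.

9.67%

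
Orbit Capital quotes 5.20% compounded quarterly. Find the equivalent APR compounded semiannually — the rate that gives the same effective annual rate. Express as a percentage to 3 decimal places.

5.234%

EAR = (1 + 0.0520/4)^4 − 1 = 0.053023.
Solve (1 + r/2)^2 = 1.053023: r/2 = 1.053023^(1/2) − 1 = 0.026169, so r = 0.052338 = 5.234%.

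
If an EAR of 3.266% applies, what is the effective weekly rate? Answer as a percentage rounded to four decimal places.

0.0618%

The per-week rate i satisfies (1 + i)^52 = 1 + 0.03266.
i = 1.03266^(1/52) − 1 = 0.0006182 = 0.0618%.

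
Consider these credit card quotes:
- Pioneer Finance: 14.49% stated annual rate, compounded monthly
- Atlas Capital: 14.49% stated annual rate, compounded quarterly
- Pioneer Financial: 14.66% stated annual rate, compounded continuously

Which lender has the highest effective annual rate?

Pioneer Financial

Pioneer Finance: (1 + 0.1449/12)^12 − 1 = 15.492%
Atlas Capital: (1 + 0.1449/4)^4 − 1 = 15.297%
Pioneer Financial: e^0.1466 − 1 = 15.789%
The highest effective annual rate is Pioneer Financial at 15.789%.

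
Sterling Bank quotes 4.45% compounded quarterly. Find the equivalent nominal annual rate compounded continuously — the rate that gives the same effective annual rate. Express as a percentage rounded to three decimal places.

EAR = (1 + 0.0445/4)^4 − 1 = 0.045248.
Equivalent continuous rate: r = ln(1 + 0.045248) = 0.044254 = 4.425%.

4.425%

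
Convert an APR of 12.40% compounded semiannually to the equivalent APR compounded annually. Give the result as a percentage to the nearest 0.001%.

12.784%

EAR = (1 + 0.1240/2)^2 − 1 = 0.127844.
Compounded annually, the equivalent nominal rate is the EAR itself: 12.784%.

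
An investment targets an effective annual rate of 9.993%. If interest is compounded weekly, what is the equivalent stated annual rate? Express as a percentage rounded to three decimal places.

9.533%

(1 + r/52)^52 − 1 = 0.09993, so 1 + r/52 = 1.09993^(1/52).
r/52 = 0.001833, so r = 0.095334 = 9.533%.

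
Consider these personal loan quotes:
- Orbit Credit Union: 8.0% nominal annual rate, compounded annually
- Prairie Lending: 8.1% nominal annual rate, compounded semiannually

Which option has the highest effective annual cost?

Prairie Lending

Orbit Credit Union: compounded annually, EAR = 8.000%
Prairie Lending: (1 + 0.081/2)^2 − 1 = 8.264%
The highest effective annual rate is Prairie Lending at 8.264%.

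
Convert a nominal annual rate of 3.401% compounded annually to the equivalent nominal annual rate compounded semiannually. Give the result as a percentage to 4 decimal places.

Compounded annually, EAR = nominal = 0.034010.
Solve (1 + r/2)^2 = 1.034010: r/2 = 1.034010^(1/2) − 1 = 0.016863, so r = 0.033726 = 3.3726%.

3.3726%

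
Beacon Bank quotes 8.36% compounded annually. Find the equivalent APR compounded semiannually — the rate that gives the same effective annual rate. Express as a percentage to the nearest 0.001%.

Compounded annually, EAR = nominal = 0.083600.
Solve (1 + r/2)^2 = 1.083600: r/2 = 1.083600^(1/2) − 1 = 0.040961, so r = 0.081922 = 8.192%.

8.192%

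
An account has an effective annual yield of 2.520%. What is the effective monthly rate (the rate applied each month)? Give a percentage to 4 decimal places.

0.2076%

The per-month rate i satisfies (1 + i)^12 = 1 + 0.02520.
i = 1.02520^(1/12) − 1 = 0.0020761 = 0.2076%.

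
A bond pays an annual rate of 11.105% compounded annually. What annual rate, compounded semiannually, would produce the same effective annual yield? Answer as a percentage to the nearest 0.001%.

Compounded annually, EAR = nominal = 0.111050.
Solve (1 + r/2)^2 = 1.111050: r/2 = 1.111050^(1/2) − 1 = 0.054064, so r = 0.108127 = 10.813%.

10.813%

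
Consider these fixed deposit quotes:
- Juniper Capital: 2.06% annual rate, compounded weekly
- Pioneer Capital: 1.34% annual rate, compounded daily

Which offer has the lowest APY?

Pioneer Capital

Juniper Capital: (1 + 0.0206/52)^52 − 1 = 2.081%
Pioneer Capital: (1 + 0.0134/365)^365 − 1 = 1.349%
The lowest effective annual rate is Pioneer Capital at 1.349%.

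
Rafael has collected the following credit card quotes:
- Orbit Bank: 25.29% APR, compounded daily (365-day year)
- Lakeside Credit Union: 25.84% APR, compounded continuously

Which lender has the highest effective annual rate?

Lakeside Credit Union

Orbit Bank: (1 + 0.2529/365)^365 − 1 = 28.764%
Lakeside Credit Union: e^0.2584 − 1 = 29.486%
The highest effective annual rate is Lakeside Credit Union at 29.486%.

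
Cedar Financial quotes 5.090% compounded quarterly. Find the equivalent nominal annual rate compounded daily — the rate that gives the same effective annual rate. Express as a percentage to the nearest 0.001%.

5.058%

EAR = (1 + 0.05090/4)^4 − 1 = 0.051880.
Solve (1 + r/365)^365 = 1.051880: r/365 = 1.051880^(1/365) − 1 = 0.000139, so r = 0.050582 = 5.058%.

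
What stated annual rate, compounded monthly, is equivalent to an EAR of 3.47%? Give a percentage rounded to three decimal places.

(1 + r/12)^12 − 1 = 0.0347, so 1 + r/12 = 1.0347^(1/12).
r/12 = 0.002847, so r = 0.034160 = 3.416%.

3.416%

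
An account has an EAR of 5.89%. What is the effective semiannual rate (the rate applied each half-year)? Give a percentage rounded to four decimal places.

2.9029%

The per-half-year rate i satisfies (1 + i)^2 = 1 + 0.0589.
i = 1.0589^(1/2) − 1 = 0.0290287 = 2.9029%.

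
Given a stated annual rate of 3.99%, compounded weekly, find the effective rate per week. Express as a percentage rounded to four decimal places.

0.0767%

With a nominal annual rate compounded weekly, the periodic rate is the nominal rate divided by 52.
i = 0.0399 / 52 = 0.0007673 = 0.0767%.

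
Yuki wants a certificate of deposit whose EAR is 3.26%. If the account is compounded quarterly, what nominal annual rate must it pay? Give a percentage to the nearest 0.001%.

3.221%

(1 + r/4)^4 − 1 = 0.0326, so 1 + r/4 = 1.0326^(1/4).
r/4 = 0.008052, so r = 0.032209 = 3.221%.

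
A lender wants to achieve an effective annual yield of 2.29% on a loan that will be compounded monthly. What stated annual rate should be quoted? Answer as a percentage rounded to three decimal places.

(1 + r/12)^12 − 1 = 0.0229, so 1 + r/12 = 1.0229^(1/12).
r/12 = 0.001889, so r = 0.022663 = 2.266%.

2.266%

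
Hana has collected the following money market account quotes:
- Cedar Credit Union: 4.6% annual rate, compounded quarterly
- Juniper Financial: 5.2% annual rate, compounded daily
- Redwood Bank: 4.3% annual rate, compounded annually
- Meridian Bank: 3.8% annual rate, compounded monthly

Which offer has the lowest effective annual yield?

Cedar Credit Union: (1 + 0.046/4)^4 − 1 = 4.680%
Juniper Financial: (1 + 0.052/365)^365 − 1 = 5.337%
Redwood Bank: compounded annually, EAR = 4.300%
Meridian Bank: (1 + 0.038/12)^12 − 1 = 3.867%
The lowest effective annual rate is Meridian Bank at 3.867%.

Meridian Bank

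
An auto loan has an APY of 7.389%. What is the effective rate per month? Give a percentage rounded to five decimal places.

0.59583%

The per-month rate i satisfies (1 + i)^12 = 1 + 0.07389.
i = 1.07389^(1/12) − 1 = 0.0059583 = 0.59583%.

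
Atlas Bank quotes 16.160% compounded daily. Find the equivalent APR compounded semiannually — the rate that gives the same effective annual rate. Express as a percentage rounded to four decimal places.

16.8269%

EAR = (1 + 0.16160/365)^365 − 1 = 0.175348.
Solve (1 + r/2)^2 = 1.175348: r/2 = 1.175348^(1/2) − 1 = 0.084135, so r = 0.168269 = 16.8269%.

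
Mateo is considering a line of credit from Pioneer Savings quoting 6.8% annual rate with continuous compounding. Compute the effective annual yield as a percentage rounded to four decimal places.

7.0365%

With continuous compounding, EAR = e^0.068 − 1.
e^0.068 = 1.070365, so EAR = 0.070365 = 7.0365%.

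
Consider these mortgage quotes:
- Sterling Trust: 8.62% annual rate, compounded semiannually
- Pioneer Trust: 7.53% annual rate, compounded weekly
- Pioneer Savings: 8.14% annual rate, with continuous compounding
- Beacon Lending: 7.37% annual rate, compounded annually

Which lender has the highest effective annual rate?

Sterling Trust: (1 + 0.0862/2)^2 − 1 = 8.806%
Pioneer Trust: (1 + 0.0753/52)^52 − 1 = 7.815%
Pioneer Savings: e^0.0814 − 1 = 8.480%
Beacon Lending: compounded annually, EAR = 7.370%
The highest effective annual rate is Sterling Trust at 8.806%.

Sterling Trust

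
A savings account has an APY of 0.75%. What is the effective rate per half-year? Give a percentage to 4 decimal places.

0.3743%

The per-half-year rate i satisfies (1 + i)^2 = 1 + 0.0075.
i = 1.0075^(1/2) − 1 = 0.0037430 = 0.3743%.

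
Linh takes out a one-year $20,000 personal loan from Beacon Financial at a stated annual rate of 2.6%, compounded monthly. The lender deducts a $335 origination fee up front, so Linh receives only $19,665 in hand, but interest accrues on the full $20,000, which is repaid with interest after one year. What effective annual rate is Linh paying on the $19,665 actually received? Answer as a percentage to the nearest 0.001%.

Amount owed after one year: 20,000 × (1 + 0.026/12)^12 = 20,000 × 1.026312 = $20,526.24.
Effective rate on net proceeds: 20,526.24 / 19,665 − 1 = 0.043796 = 4.380%.

4.380%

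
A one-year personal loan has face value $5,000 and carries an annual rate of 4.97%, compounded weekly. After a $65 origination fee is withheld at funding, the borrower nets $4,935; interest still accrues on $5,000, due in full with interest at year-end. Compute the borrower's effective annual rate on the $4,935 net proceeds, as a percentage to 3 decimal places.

Amount owed after one year: 5,000 × (1 + 0.0497/52)^52 = 5,000 × 1.050931 = $5,254.65.
Effective rate on net proceeds: 5,254.65 / 4,935 − 1 = 0.064773 = 6.477%.

6.477%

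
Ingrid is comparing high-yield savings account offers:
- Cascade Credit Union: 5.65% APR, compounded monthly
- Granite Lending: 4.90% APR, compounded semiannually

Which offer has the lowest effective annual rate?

Cascade Credit Union: (1 + 0.0565/12)^12 − 1 = 5.799%
Granite Lending: (1 + 0.0490/2)^2 − 1 = 4.960%
The lowest effective annual rate is Granite Lending at 4.960%.

Granite Lending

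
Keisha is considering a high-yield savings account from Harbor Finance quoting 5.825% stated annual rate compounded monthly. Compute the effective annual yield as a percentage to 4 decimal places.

EAR = (1 + 0.05825/12)^12 − 1.
= (1 + 0.004854)^12 − 1 = 1.059831 − 1 = 5.9831%.

5.9831%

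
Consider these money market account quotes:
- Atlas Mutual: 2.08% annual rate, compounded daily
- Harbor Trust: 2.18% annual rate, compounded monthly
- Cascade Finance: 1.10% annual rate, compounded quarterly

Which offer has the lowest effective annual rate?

Atlas Mutual: (1 + 0.0208/365)^365 − 1 = 2.102%
Harbor Trust: (1 + 0.0218/12)^12 − 1 = 2.202%
Cascade Finance: (1 + 0.0110/4)^4 − 1 = 1.105%
The lowest effective annual rate is Cascade Finance at 1.105%.

Cascade Finance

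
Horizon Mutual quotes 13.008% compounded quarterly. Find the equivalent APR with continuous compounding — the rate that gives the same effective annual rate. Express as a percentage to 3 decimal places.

EAR = (1 + 0.13008/4)^4 − 1 = 0.136564.
Equivalent continuous rate: r = ln(1 + 0.136564) = 0.128010 = 12.801%.

12.801%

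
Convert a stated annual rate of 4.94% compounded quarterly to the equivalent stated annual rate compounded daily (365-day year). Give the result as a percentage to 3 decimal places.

EAR = (1 + 0.0494/4)^4 − 1 = 0.050323.
Solve (1 + r/365)^365 = 1.050323: r/365 = 1.050323^(1/365) − 1 = 0.000135, so r = 0.049101 = 4.910%.

4.910%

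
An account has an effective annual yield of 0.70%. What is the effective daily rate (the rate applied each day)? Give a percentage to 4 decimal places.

0.0019%

The per-day rate i satisfies (1 + i)^365 = 1 + 0.0070.
i = 1.0070^(1/365) − 1 = 0.0000191 = 0.0019%.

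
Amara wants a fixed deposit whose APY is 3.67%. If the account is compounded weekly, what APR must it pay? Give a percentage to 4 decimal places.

(1 + r/52)^52 − 1 = 0.0367, so 1 + r/52 = 1.0367^(1/52).
r/52 = 0.000693, so r = 0.036055 = 3.6055%.

3.6055%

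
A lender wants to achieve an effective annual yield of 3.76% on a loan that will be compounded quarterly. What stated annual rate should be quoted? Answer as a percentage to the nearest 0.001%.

3.708%

(1 + r/4)^4 − 1 = 0.0376, so 1 + r/4 = 1.0376^(1/4).
r/4 = 0.009270, so r = 0.037081 = 3.708%.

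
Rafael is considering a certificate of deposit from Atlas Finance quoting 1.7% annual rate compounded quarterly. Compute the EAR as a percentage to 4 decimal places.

EAR = (1 + 0.017/4)^4 − 1.
= 1.017109 − 1 = 1.7109%.

1.7109%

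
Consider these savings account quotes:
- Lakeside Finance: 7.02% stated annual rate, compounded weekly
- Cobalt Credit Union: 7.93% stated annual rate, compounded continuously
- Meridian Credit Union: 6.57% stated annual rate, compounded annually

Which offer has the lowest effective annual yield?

Lakeside Finance: (1 + 0.0702/52)^52 − 1 = 7.267%
Cobalt Credit Union: e^0.0793 − 1 = 8.253%
Meridian Credit Union: compounded annually, EAR = 6.570%
The lowest effective annual rate is Meridian Credit Union at 6.570%.

Meridian Credit Union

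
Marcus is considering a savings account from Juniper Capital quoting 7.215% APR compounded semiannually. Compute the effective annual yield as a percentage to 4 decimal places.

7.3451%

EAR = (1 + 0.07215/2)^2 − 1.
= 1.073451 − 1 = 7.3451%.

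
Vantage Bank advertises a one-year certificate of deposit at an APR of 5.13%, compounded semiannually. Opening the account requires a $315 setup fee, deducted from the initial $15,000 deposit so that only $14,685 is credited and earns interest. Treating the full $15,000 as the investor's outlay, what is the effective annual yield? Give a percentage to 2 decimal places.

Value after one year: 14,685 × (1 + 0.0513/2)^2 = 14,685 × 1.051958 = $15,448.00.
Effective yield on the $15,000 outlay: 15,448.00 / 15,000 − 1 = 0.029867 = 2.99%.

2.99%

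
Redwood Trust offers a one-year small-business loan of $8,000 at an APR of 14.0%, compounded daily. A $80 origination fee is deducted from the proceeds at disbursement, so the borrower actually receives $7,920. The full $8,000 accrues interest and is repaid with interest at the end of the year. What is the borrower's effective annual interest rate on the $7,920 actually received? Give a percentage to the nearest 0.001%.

Amount owed after one year: 8,000 × (1 + 0.140/365)^365 = 8,000 × 1.150243 = $9,201.94.
Effective rate on net proceeds: 9,201.94 / 7,920 − 1 = 0.161862 = 16.186%.

16.186%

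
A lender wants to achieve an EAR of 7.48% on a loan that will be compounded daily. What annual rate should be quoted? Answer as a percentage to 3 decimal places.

(1 + r/365)^365 − 1 = 0.0748, so 1 + r/365 = 1.0748^(1/365).
r/365 = 0.000198, so r = 0.072142 = 7.214%.

7.214%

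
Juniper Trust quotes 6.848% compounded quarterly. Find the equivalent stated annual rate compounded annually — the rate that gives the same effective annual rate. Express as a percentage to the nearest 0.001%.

EAR = (1 + 0.06848/4)^4 − 1 = 0.070259.
Compounded annually, the equivalent nominal rate is the EAR itself: 7.026%.

7.026%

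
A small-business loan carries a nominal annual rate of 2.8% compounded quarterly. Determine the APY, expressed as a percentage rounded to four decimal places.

2.8295%

EAR = (1 + 0.028/4)^4 − 1.
= 1.028295 − 1 = 2.8295%.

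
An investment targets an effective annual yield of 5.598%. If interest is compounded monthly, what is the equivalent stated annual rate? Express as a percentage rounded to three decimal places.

(1 + r/12)^12 − 1 = 0.05598, so 1 + r/12 = 1.05598^(1/12).
r/12 = 0.004549, so r = 0.054593 = 5.459%.

5.459%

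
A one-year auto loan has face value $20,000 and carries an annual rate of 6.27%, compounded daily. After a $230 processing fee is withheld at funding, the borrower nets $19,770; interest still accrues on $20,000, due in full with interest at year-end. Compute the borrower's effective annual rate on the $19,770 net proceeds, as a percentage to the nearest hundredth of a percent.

Amount owed after one year: 20,000 × (1 + 0.0627/365)^365 = 20,000 × 1.064702 = $21,294.03.
Effective rate on net proceeds: 21,294.03 / 19,770 − 1 = 0.077088 = 7.71%.

7.71%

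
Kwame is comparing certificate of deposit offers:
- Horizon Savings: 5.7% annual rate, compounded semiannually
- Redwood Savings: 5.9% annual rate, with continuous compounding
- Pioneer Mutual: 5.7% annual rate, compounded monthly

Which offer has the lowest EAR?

Horizon Savings

Horizon Savings: (1 + 0.057/2)^2 − 1 = 5.781%
Redwood Savings: e^0.059 − 1 = 6.078%
Pioneer Mutual: (1 + 0.057/12)^12 − 1 = 5.851%
The lowest effective annual rate is Horizon Savings at 5.781%.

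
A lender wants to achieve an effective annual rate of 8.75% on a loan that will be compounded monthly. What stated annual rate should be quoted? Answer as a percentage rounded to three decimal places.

8.418%

(1 + r/12)^12 − 1 = 0.0875, so 1 + r/12 = 1.0875^(1/12).
r/12 = 0.007015, so r = 0.084175 = 8.418%.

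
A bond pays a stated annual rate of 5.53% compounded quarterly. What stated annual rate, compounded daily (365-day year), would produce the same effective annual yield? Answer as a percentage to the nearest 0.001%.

EAR = (1 + 0.0553/4)^4 − 1 = 0.056457.
Solve (1 + r/365)^365 = 1.056457: r/365 = 1.056457^(1/365) − 1 = 0.000150, so r = 0.054925 = 5.493%.

5.493%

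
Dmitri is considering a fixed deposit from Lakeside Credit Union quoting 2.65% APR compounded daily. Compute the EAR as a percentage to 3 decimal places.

2.685%

EAR = (1 + 0.0265/365)^365 − 1.
= (1 + 0.000073)^365 − 1 = 1.026853 − 1 = 2.685%.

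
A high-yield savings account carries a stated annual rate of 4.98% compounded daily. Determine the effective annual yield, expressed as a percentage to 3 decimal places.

EAR = (1 + 0.0498/365)^365 − 1.
= (1 + 0.000136)^365 − 1 = 1.051057 − 1 = 5.106%.

5.106%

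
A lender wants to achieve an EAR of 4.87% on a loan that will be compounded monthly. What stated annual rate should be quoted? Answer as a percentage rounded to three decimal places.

(1 + r/12)^12 − 1 = 0.0487, so 1 + r/12 = 1.0487^(1/12).
r/12 = 0.003970, so r = 0.047646 = 4.765%.

4.765%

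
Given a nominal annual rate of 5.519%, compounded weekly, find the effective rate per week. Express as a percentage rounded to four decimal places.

0.1061%

With a nominal annual rate compounded weekly, the periodic rate is the nominal rate divided by 52.
i = 0.05519 / 52 = 0.0010613 = 0.1061%.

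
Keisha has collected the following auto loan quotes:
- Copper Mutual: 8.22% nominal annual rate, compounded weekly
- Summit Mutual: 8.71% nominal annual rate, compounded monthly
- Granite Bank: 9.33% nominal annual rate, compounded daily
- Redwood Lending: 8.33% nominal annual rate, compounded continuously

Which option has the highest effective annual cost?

Copper Mutual: (1 + 0.0822/52)^52 − 1 = 8.560%
Summit Mutual: (1 + 0.0871/12)^12 − 1 = 9.066%
Granite Bank: (1 + 0.0933/365)^365 − 1 = 9.778%
Redwood Lending: e^0.0833 − 1 = 8.687%
The highest effective annual rate is Granite Bank at 9.778%.

Granite Bank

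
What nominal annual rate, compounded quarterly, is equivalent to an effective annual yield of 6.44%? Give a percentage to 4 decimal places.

6.2901%

(1 + r/4)^4 − 1 = 0.0644, so 1 + r/4 = 1.0644^(1/4).
r/4 = 0.015725, so r = 0.062901 = 6.2901%.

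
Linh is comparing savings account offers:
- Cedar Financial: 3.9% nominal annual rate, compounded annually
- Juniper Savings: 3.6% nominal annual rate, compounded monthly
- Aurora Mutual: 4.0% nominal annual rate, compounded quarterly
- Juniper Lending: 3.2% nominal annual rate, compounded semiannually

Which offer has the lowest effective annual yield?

Cedar Financial: compounded annually, EAR = 3.900%
Juniper Savings: (1 + 0.036/12)^12 − 1 = 3.660%
Aurora Mutual: (1 + 0.040/4)^4 − 1 = 4.060%
Juniper Lending: (1 + 0.032/2)^2 − 1 = 3.226%
The lowest effective annual rate is Juniper Lending at 3.226%.

Juniper Lending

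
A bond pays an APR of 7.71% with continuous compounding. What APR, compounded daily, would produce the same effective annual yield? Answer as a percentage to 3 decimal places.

7.711%

EAR under continuous compounding: e^0.0771 − 1 = 0.080150.
Solve (1 + r/365)^365 = 1.080150: r/365 = 1.080150^(1/365) − 1 = 0.000211, so r = 0.077108 = 7.711%.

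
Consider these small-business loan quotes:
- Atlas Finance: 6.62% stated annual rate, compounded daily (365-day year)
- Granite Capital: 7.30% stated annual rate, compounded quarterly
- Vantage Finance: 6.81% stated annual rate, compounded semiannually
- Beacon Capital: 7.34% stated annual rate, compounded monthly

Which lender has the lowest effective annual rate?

Atlas Finance: (1 + 0.0662/365)^365 − 1 = 6.843%
Granite Capital: (1 + 0.0730/4)^4 − 1 = 7.502%
Vantage Finance: (1 + 0.0681/2)^2 − 1 = 6.926%
Beacon Capital: (1 + 0.0734/12)^12 − 1 = 7.592%
The lowest effective annual rate is Atlas Finance at 6.843%.

Atlas Finance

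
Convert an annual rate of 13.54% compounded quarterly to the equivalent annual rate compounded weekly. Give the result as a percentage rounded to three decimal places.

13.333%

EAR = (1 + 0.1354/4)^4 − 1 = 0.142431.
Solve (1 + r/52)^52 = 1.142431: r/52 = 1.142431^(1/52) − 1 = 0.002564, so r = 0.133329 = 13.333%.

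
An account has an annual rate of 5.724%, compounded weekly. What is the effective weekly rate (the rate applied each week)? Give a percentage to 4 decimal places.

With a nominal annual rate compounded weekly, the periodic rate is the nominal rate divided by 52.
i = 0.05724 / 52 = 0.0011008 = 0.1101%.

0.1101%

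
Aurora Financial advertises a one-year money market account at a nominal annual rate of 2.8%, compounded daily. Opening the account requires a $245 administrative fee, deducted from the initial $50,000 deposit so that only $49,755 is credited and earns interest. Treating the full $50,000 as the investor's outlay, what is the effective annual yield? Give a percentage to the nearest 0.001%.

Value after one year: 49,755 × (1 + 0.028/365)^365 = 49,755 × 1.028395 = $51,167.77.
Effective yield on the $50,000 outlay: 51,167.77 / 50,000 − 1 = 0.023355 = 2.336%.

2.336%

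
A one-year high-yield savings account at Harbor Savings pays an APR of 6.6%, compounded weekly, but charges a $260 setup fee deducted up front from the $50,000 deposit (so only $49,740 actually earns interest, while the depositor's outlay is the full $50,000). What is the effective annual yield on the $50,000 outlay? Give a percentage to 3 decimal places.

6.263%

Value after one year: 49,740 × (1 + 0.066/52)^52 = 49,740 × 1.068182 = $53,131.37.
Effective yield on the $50,000 outlay: 53,131.37 / 50,000 − 1 = 0.062627 = 6.263%.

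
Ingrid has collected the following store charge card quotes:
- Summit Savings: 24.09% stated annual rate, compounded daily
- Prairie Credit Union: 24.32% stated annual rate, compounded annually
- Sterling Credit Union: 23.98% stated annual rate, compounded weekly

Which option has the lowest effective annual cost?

Prairie Credit Union

Summit Savings: (1 + 0.2409/365)^365 − 1 = 27.229%
Prairie Credit Union: compounded annually, EAR = 24.320%
Sterling Credit Union: (1 + 0.2398/52)^52 − 1 = 27.029%
The lowest effective annual rate is Prairie Credit Union at 24.320%.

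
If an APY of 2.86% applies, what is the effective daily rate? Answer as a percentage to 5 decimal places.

The per-day rate i satisfies (1 + i)^365 = 1 + 0.0286.
i = 1.0286^(1/365) − 1 = 0.0000773 = 0.00773%.

0.00773%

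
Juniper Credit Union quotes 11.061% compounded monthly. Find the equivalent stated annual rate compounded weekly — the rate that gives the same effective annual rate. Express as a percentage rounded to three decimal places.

11.022%

EAR = (1 + 0.11061/12)^12 − 1 = 0.116393.
Solve (1 + r/52)^52 = 1.116393: r/52 = 1.116393^(1/52) − 1 = 0.002120, so r = 0.110220 = 11.022%.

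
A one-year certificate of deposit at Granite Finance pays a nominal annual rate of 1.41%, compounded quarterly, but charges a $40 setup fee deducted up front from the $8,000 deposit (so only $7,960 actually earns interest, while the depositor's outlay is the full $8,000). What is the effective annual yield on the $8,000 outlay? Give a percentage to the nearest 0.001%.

0.910%

Value after one year: 7,960 × (1 + 0.0141/4)^4 = 7,960 × 1.014175 = $8,072.83.
Effective yield on the $8,000 outlay: 8,072.83 / 8,000 − 1 = 0.009104 = 0.910%.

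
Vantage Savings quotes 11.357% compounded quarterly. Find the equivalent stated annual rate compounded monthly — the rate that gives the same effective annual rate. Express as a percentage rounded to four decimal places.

11.2512%

EAR = (1 + 0.11357/4)^4 − 1 = 0.118499.
Solve (1 + r/12)^12 = 1.118499: r/12 = 1.118499^(1/12) − 1 = 0.009376, so r = 0.112512 = 11.2512%.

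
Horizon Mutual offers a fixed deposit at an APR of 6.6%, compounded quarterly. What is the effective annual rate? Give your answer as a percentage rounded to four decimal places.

EAR = (1 + 0.066/4)^4 − 1.
= (1 + 0.016500)^4 − 1 = 1.067652 − 1 = 6.7652%.

6.7652%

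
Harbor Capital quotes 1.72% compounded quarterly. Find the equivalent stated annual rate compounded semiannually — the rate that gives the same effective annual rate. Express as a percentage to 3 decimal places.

EAR = (1 + 0.0172/4)^4 − 1 = 0.017311.
Solve (1 + r/2)^2 = 1.017311: r/2 = 1.017311^(1/2) − 1 = 0.008618, so r = 0.017237 = 1.724%.

1.724%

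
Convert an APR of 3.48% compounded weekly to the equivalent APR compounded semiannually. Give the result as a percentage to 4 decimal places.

EAR = (1 + 0.0348/52)^52 − 1 = 0.035401.
Solve (1 + r/2)^2 = 1.035401: r/2 = 1.035401^(1/2) − 1 = 0.017546, so r = 0.035093 = 3.5093%.

3.5093%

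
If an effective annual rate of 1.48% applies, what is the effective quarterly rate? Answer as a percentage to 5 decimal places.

0.36796%

The per-quarter rate i satisfies (1 + i)^4 = 1 + 0.0148.
i = 1.0148^(1/4) − 1 = 0.0036796 = 0.36796%.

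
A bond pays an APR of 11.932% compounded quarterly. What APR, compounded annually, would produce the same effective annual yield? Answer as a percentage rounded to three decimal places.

12.477%

EAR = (1 + 0.11932/4)^4 − 1 = 0.124766.
Compounded annually, the equivalent nominal rate is the EAR itself: 12.477%.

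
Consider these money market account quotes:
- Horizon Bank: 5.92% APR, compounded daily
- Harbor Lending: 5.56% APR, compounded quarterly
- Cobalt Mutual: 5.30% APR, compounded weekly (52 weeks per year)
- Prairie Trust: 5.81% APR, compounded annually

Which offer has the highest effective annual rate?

Horizon Bank

Horizon Bank: (1 + 0.0592/365)^365 − 1 = 6.098%
Harbor Lending: (1 + 0.0556/4)^4 − 1 = 5.677%
Cobalt Mutual: (1 + 0.0530/52)^52 − 1 = 5.440%
Prairie Trust: compounded annually, EAR = 5.810%
The highest effective annual rate is Horizon Bank at 6.098%.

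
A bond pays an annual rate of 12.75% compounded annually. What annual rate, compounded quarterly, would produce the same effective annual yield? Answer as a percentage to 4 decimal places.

Compounded annually, EAR = nominal = 0.127500.
Solve (1 + r/4)^4 = 1.127500: r/4 = 1.127500^(1/4) − 1 = 0.030455, so r = 0.121821 = 12.1821%.

12.1821%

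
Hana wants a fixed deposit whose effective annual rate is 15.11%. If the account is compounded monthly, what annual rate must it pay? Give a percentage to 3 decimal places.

14.155%

(1 + r/12)^12 − 1 = 0.1511, so 1 + r/12 = 1.1511^(1/12).
r/12 = 0.011796, so r = 0.141546 = 14.155%.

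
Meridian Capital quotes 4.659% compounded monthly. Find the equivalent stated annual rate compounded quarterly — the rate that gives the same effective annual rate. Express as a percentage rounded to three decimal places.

EAR = (1 + 0.04659/12)^12 − 1 = 0.047598.
Solve (1 + r/4)^4 = 1.047598: r/4 = 1.047598^(1/4) − 1 = 0.011693, so r = 0.046771 = 4.677%.

4.677%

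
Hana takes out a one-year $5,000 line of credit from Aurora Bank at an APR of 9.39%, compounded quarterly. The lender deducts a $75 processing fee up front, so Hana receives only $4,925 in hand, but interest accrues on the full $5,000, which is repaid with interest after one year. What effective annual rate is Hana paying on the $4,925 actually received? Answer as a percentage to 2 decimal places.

Amount owed after one year: 5,000 × (1 + 0.0939/4)^4 = 5,000 × 1.097259 = $5,486.29.
Effective rate on net proceeds: 5,486.29 / 4,925 − 1 = 0.113968 = 11.40%.

11.40%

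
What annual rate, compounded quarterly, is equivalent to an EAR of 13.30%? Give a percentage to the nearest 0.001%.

12.684%

(1 + r/4)^4 − 1 = 0.1330, so 1 + r/4 = 1.1330^(1/4).
r/4 = 0.031710, so r = 0.126838 = 12.684%.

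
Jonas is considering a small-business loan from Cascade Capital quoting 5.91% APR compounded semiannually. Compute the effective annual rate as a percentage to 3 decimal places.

EAR = (1 + 0.0591/2)^2 − 1.
= 1.059973 − 1 = 5.997%.

5.997%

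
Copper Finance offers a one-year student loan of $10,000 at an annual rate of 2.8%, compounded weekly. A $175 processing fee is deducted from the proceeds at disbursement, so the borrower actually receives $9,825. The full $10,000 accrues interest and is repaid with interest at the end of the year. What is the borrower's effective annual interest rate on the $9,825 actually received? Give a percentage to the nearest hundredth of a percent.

Amount owed after one year: 10,000 × (1 + 0.028/52)^52 = 10,000 × 1.028388 = $10,283.88.
Effective rate on net proceeds: 10,283.88 / 9,825 − 1 = 0.046705 = 4.67%.

4.67%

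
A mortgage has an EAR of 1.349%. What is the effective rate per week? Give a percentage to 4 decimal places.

0.0258%

The per-week rate i satisfies (1 + i)^52 = 1 + 0.01349.
i = 1.01349^(1/52) − 1 = 0.0002577 = 0.0258%.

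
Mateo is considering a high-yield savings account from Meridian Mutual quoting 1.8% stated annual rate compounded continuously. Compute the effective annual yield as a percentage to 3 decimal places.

1.816%

With continuous compounding, EAR = e^0.018 − 1.
e^0.018 = 1.018163, so EAR = 0.018163 = 1.816%.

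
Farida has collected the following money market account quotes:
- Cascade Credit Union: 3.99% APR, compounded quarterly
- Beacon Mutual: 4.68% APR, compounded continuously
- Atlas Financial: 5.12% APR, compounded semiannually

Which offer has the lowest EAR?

Cascade Credit Union

Cascade Credit Union: (1 + 0.0399/4)^4 − 1 = 4.050%
Beacon Mutual: e^0.0468 − 1 = 4.791%
Atlas Financial: (1 + 0.0512/2)^2 − 1 = 5.186%
The lowest effective annual rate is Cascade Credit Union at 4.050%.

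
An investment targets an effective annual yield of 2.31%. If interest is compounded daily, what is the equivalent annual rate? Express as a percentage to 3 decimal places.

(1 + r/365)^365 − 1 = 0.0231, so 1 + r/365 = 1.0231^(1/365).
r/365 = 0.000063, so r = 0.022838 = 2.284%.

2.284%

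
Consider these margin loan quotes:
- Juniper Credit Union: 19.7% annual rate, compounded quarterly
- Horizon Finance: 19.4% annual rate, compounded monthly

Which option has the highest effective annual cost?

Horizon Finance

Juniper Credit Union: (1 + 0.197/4)^4 − 1 = 21.204%
Horizon Finance: (1 + 0.194/12)^12 − 1 = 21.221%
The highest effective annual rate is Horizon Finance at 21.221%.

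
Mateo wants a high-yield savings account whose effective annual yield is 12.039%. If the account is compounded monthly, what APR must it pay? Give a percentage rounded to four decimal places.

(1 + r/12)^12 − 1 = 0.12039, so 1 + r/12 = 1.12039^(1/12).
r/12 = 0.009518, so r = 0.114217 = 11.4217%.

11.4217%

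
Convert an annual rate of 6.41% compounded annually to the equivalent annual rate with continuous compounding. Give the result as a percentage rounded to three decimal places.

Compounded annually, EAR = nominal = 0.064100.
Equivalent continuous rate: r = ln(1 + 0.064100) = 0.062129 = 6.213%.

6.213%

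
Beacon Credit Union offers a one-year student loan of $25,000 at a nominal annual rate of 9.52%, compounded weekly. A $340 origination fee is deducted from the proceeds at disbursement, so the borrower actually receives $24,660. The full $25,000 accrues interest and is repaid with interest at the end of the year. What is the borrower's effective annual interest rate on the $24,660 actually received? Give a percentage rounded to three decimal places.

Amount owed after one year: 25,000 × (1 + 0.0952/52)^52 = 25,000 × 1.099783 = $27,494.58.
Effective rate on net proceeds: 27,494.58 / 24,660 − 1 = 0.114946 = 11.495%.

11.495%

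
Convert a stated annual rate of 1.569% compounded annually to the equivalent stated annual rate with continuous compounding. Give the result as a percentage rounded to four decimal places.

1.5568%

Compounded annually, EAR = nominal = 0.015690.
Equivalent continuous rate: r = ln(1 + 0.015690) = 0.015568 = 1.5568%.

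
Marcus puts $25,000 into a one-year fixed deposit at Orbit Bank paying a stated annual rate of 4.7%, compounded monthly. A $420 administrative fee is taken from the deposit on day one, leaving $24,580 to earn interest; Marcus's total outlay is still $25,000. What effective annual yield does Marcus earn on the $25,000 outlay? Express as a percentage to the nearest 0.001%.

Value after one year: 24,580 × (1 + 0.047/12)^12 = 24,580 × 1.048026 = $25,760.47.
Effective yield on the $25,000 outlay: 25,760.47 / 25,000 − 1 = 0.030419 = 3.042%.

3.042%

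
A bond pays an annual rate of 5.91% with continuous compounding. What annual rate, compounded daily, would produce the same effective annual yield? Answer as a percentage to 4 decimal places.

EAR under continuous compounding: e^0.0591 − 1 = 0.060881.
Solve (1 + r/365)^365 = 1.060881: r/365 = 1.060881^(1/365) − 1 = 0.000162, so r = 0.059105 = 5.9105%.

5.9105%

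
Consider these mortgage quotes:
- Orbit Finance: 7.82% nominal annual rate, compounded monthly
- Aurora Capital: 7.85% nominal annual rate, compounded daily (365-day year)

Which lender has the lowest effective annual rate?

Orbit Finance

Orbit Finance: (1 + 0.0782/12)^12 − 1 = 8.106%
Aurora Capital: (1 + 0.0785/365)^365 − 1 = 8.165%
The lowest effective annual rate is Orbit Finance at 8.106%.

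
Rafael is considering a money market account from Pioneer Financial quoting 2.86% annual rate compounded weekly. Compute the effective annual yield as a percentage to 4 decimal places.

2.9005%

EAR = (1 + 0.0286/52)^52 − 1.
= (1 + 0.000550)^52 − 1 = 1.029005 − 1 = 2.9005%.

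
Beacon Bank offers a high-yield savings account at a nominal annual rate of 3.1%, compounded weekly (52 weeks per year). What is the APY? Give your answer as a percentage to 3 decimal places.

3.148%

EAR = (1 + 0.031/52)^52 − 1.
= (1 + 0.000596)^52 − 1 = 1.031476 − 1 = 3.148%.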